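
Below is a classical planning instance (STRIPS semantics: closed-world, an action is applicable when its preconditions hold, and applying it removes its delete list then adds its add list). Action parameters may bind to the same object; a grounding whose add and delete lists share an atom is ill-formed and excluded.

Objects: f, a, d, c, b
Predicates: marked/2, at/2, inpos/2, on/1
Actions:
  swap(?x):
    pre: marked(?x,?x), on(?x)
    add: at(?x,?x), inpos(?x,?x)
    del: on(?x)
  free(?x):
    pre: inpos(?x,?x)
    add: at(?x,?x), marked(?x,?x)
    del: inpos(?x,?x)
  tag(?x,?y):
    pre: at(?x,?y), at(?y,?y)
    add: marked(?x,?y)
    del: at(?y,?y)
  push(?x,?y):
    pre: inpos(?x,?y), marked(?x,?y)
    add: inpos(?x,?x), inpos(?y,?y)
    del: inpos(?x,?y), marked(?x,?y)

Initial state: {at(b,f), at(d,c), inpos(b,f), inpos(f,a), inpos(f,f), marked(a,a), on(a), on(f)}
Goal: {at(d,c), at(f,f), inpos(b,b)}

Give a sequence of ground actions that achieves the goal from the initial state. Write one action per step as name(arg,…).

1. free(f)  →  {at(b,f), at(d,c), at(f,f), inpos(b,f), inpos(f,a), marked(a,a), marked(f,f), on(a), on(f)}
2. tag(b,f)  →  {at(b,f), at(d,c), inpos(b,f), inpos(f,a), marked(a,a), marked(b,f), marked(f,f), on(a), on(f)}
3. swap(f)  →  {at(b,f), at(d,c), at(f,f), inpos(b,f), inpos(f,a), inpos(f,f), marked(a,a), marked(b,f), marked(f,f), on(a)}
4. push(b,f)  →  {at(b,f), at(d,c), at(f,f), inpos(b,b), inpos(f,a), inpos(f,f), marked(a,a), marked(f,f), on(a)}

free(f); tag(b,f); swap(f); push(b,f)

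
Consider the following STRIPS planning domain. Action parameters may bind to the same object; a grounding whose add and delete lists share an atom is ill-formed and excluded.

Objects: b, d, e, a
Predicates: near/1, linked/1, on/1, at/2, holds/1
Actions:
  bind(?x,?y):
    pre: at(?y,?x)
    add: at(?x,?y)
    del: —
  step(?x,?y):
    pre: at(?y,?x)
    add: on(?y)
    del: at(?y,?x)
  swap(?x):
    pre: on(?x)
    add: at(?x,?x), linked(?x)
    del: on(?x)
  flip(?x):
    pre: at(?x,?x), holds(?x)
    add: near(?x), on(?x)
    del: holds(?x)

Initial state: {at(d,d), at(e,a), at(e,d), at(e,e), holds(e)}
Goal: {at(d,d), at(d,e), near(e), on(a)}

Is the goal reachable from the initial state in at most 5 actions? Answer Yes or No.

Yes

1. bind(d,e)  →  {at(d,d), at(d,e), at(e,a), at(e,d), at(e,e), holds(e)}
2. bind(a,e)  →  {at(a,e), at(d,d), at(d,e), at(e,a), at(e,d), at(e,e), holds(e)}
3. step(e,a)  →  {at(d,d), at(d,e), at(e,a), at(e,d), at(e,e), holds(e), on(a)}
4. flip(e)  →  {at(d,d), at(d,e), at(e,a), at(e,d), at(e,e), near(e), on(a), on(e)}
optimal plan length = 4; 4 ≤ 5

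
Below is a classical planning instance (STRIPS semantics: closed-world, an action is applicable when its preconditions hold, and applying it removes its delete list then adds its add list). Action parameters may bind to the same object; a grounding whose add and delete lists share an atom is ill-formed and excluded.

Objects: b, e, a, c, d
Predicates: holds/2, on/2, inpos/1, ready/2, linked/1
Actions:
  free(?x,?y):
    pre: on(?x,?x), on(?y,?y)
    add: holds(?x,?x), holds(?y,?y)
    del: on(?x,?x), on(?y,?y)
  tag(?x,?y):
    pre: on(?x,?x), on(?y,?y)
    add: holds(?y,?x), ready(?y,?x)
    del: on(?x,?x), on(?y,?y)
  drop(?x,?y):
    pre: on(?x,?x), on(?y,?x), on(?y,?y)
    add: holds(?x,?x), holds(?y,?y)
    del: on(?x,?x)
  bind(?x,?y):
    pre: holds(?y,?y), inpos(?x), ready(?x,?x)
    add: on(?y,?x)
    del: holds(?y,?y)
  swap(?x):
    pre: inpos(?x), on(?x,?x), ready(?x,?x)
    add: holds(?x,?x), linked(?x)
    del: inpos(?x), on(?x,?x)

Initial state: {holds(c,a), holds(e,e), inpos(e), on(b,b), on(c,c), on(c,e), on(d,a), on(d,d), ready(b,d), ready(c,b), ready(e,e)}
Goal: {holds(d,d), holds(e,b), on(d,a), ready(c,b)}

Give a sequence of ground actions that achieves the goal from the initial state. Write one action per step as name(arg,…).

free(c,d); bind(e,e); tag(b,e)

1. free(c,d)  →  {holds(c,a), holds(c,c), holds(d,d), holds(e,e), inpos(e), on(b,b), on(c,e), on(d,a), ready(b,d), ready(c,b), ready(e,e)}
2. bind(e,e)  →  {holds(c,a), holds(c,c), holds(d,d), inpos(e), on(b,b), on(c,e), on(d,a), on(e,e), ready(b,d), ready(c,b), ready(e,e)}
3. tag(b,e)  →  {holds(c,a), holds(c,c), holds(d,d), holds(e,b), inpos(e), on(c,e), on(d,a), ready(b,d), ready(c,b), ready(e,b), ready(e,e)}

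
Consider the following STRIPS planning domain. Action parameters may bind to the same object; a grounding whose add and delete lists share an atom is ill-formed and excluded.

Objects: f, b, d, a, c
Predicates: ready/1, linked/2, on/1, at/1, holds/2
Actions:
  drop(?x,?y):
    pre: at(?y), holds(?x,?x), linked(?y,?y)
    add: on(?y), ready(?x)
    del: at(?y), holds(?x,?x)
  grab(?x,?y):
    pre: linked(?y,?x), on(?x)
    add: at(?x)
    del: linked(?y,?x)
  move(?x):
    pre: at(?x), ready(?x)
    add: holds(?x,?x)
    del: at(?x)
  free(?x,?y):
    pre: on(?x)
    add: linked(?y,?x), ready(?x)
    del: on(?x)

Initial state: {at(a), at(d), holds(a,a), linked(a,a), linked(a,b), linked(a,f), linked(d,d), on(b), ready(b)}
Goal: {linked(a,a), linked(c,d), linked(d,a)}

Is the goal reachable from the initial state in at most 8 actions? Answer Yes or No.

1. drop(a,d)  →  {at(a), linked(a,a), linked(a,b), linked(a,f), linked(d,d), on(b), on(d), ready(a), ready(b)}
2. grab(b,a)  →  {at(a), at(b), linked(a,a), linked(a,f), linked(d,d), on(b), on(d), ready(a), ready(b)}
3. move(b)  →  {at(a), holds(b,b), linked(a,a), linked(a,f), linked(d,d), on(b), on(d), ready(a), ready(b)}
4. drop(b,a)  →  {linked(a,a), linked(a,f), linked(d,d), on(a), on(b), on(d), ready(a), ready(b)}
5. free(d,c)  →  {linked(a,a), linked(a,f), linked(c,d), linked(d,d), on(a), on(b), ready(a), ready(b), ready(d)}
6. free(a,d)  →  {linked(a,a), linked(a,f), linked(c,d), linked(d,a), linked(d,d), on(b), ready(a), ready(b), ready(d)}
optimal plan length = 6; 6 ≤ 8

Yes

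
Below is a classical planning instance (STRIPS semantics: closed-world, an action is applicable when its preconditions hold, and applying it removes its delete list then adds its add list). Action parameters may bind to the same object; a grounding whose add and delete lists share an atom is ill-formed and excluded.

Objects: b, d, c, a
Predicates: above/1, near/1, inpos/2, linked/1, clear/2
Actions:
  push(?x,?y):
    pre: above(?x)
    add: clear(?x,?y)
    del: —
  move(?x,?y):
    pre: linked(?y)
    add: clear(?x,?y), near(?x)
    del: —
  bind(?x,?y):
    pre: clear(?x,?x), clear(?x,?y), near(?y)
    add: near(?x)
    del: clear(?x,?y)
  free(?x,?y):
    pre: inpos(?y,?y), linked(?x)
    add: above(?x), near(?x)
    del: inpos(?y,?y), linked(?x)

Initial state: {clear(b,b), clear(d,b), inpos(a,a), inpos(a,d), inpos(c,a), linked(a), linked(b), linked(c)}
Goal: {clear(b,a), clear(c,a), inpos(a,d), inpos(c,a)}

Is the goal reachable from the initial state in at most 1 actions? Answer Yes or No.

1. move(b,a)  →  {clear(b,a), clear(b,b), clear(d,b), inpos(a,a), inpos(a,d), inpos(c,a), linked(a), linked(b), linked(c), near(b)}
2. move(c,a)  →  {clear(b,a), clear(b,b), clear(c,a), clear(d,b), inpos(a,a), inpos(a,d), inpos(c,a), linked(a), linked(b), linked(c), near(b), near(c)}
optimal plan length = 2; 2 > 1

No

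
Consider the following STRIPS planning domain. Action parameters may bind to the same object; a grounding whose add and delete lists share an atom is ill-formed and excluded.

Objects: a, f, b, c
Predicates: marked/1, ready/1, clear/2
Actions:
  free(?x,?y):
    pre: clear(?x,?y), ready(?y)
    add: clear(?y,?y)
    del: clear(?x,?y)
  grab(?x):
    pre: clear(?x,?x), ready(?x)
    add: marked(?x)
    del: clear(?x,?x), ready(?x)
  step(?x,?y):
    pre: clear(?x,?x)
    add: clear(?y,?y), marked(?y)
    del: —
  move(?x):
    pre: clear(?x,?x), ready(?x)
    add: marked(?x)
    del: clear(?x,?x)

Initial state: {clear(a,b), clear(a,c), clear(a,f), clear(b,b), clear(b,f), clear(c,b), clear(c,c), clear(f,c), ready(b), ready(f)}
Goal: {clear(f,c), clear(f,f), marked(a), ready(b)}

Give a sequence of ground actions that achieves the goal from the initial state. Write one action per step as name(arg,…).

free(a,f); step(f,a)

1. free(a,f)  →  {clear(a,b), clear(a,c), clear(b,b), clear(b,f), clear(c,b), clear(c,c), clear(f,c), clear(f,f), ready(b), ready(f)}
2. step(f,a)  →  {clear(a,a), clear(a,b), clear(a,c), clear(b,b), clear(b,f), clear(c,b), clear(c,c), clear(f,c), clear(f,f), marked(a), ready(b), ready(f)}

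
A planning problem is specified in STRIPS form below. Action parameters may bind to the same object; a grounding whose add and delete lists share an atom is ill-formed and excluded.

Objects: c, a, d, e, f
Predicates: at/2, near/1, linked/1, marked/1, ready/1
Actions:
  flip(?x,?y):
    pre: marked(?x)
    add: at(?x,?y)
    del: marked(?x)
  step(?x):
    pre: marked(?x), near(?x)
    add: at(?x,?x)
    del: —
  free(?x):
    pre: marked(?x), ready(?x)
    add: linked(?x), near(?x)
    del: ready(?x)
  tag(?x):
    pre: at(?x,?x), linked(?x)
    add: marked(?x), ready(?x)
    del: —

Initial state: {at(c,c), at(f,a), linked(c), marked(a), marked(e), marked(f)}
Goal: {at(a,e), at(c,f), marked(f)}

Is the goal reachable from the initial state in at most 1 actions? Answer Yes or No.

1. flip(a,e)  →  {at(a,e), at(c,c), at(f,a), linked(c), marked(e), marked(f)}
2. tag(c)  →  {at(a,e), at(c,c), at(f,a), linked(c), marked(c), marked(e), marked(f), ready(c)}
3. flip(c,f)  →  {at(a,e), at(c,c), at(c,f), at(f,a), linked(c), marked(e), marked(f), ready(c)}
optimal plan length = 3; 3 > 1

No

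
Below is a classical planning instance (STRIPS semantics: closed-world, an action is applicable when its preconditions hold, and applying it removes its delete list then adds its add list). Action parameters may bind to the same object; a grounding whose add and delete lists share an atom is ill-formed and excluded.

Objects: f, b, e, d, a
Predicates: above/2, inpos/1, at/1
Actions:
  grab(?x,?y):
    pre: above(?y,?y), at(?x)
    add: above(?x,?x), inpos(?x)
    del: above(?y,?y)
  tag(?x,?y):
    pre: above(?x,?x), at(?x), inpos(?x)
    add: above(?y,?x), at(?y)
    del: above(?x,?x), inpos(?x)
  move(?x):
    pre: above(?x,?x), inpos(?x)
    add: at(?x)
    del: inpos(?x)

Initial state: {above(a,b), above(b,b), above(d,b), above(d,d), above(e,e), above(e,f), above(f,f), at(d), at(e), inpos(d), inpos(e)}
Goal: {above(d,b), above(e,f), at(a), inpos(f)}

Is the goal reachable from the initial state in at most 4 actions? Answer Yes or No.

Yes

1. tag(e,f)  →  {above(a,b), above(b,b), above(d,b), above(d,d), above(e,f), above(f,e), above(f,f), at(d), at(e), at(f), inpos(d)}
2. grab(f,b)  →  {above(a,b), above(d,b), above(d,d), above(e,f), above(f,e), above(f,f), at(d), at(e), at(f), inpos(d), inpos(f)}
3. tag(d,a)  →  {above(a,b), above(a,d), above(d,b), above(e,f), above(f,e), above(f,f), at(a), at(d), at(e), at(f), inpos(f)}
optimal plan length = 3; 3 ≤ 4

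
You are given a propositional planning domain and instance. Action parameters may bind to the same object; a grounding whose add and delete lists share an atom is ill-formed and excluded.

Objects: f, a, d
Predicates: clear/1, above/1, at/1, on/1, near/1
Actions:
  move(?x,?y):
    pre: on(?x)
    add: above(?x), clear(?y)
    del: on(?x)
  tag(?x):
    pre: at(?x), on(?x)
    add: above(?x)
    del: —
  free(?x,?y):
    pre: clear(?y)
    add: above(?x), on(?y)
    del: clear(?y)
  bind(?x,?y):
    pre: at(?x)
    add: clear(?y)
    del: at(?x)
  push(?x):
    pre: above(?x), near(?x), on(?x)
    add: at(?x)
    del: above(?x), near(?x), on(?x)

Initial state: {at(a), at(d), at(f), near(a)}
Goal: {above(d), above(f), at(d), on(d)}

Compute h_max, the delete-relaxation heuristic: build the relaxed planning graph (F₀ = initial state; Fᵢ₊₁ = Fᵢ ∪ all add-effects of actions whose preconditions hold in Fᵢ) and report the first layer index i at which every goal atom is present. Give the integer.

2

F0 = init (4 atoms)
F1 = F0 ∪ {clear(a), clear(d), clear(f)}  (7 atoms)
F2 = F1 ∪ {above(a), above(d), above(f), on(a), on(d), on(f)}  (13 atoms)
goal ⊆ F2  ⇒  h_max = 2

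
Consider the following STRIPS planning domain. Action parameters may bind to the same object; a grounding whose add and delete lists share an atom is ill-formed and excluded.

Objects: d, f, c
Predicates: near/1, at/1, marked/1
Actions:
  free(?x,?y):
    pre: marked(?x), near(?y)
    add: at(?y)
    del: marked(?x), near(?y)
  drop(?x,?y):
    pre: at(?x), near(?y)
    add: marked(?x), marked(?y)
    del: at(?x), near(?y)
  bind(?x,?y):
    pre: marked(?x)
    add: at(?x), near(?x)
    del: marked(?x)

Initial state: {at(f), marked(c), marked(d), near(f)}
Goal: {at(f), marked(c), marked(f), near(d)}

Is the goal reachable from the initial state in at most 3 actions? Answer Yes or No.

1. bind(d,d)  →  {at(d), at(f), marked(c), near(d), near(f)}
2. drop(d,f)  →  {at(f), marked(c), marked(d), marked(f), near(d)}
optimal plan length = 2; 2 ≤ 3

Yes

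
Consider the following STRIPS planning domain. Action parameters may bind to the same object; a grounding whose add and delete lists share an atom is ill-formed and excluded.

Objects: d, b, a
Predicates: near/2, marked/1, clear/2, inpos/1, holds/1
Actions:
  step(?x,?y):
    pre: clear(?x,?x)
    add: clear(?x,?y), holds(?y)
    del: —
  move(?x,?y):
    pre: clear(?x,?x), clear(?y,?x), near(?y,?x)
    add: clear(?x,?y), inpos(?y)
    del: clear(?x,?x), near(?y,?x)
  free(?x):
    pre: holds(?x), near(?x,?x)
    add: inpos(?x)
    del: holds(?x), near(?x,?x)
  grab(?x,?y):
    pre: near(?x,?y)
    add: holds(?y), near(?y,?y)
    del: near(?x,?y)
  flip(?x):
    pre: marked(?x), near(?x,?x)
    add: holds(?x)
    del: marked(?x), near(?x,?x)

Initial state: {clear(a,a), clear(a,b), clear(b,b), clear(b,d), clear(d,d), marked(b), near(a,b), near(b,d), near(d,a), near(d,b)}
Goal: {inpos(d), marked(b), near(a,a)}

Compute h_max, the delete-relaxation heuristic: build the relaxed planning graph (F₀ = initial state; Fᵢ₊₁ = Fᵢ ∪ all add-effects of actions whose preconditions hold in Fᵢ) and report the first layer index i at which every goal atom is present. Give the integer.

F0 = init (10 atoms)
F1 = F0 ∪ {clear(a,d), clear(b,a), clear(d,a), clear(d,b), holds(a), holds(b), holds(d), inpos(a), inpos(b), near(a,a), near(b,b), near(d,d)}  (22 atoms)
F2 = F1 ∪ {inpos(d)}  (23 atoms)
goal ⊆ F2  ⇒  h_max = 2

2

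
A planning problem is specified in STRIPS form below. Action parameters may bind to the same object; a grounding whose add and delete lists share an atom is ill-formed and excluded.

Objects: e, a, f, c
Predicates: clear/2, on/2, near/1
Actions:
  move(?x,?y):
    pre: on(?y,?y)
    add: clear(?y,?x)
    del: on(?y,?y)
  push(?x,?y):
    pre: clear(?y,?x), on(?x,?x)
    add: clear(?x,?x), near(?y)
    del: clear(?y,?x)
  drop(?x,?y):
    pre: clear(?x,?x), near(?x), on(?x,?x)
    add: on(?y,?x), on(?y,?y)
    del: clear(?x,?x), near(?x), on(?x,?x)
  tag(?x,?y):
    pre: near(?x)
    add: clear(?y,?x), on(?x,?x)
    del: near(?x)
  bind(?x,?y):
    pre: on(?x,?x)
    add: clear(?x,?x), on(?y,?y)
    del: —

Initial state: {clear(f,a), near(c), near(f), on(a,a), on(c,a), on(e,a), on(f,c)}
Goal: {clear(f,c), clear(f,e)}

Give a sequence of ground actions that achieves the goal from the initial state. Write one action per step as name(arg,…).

1. tag(f,e)  →  {clear(e,f), clear(f,a), near(c), on(a,a), on(c,a), on(e,a), on(f,c), on(f,f)}
2. move(e,f)  →  {clear(e,f), clear(f,a), clear(f,e), near(c), on(a,a), on(c,a), on(e,a), on(f,c)}
3. tag(c,f)  →  {clear(e,f), clear(f,a), clear(f,c), clear(f,e), on(a,a), on(c,a), on(c,c), on(e,a), on(f,c)}

tag(f,e); move(e,f); tag(c,f)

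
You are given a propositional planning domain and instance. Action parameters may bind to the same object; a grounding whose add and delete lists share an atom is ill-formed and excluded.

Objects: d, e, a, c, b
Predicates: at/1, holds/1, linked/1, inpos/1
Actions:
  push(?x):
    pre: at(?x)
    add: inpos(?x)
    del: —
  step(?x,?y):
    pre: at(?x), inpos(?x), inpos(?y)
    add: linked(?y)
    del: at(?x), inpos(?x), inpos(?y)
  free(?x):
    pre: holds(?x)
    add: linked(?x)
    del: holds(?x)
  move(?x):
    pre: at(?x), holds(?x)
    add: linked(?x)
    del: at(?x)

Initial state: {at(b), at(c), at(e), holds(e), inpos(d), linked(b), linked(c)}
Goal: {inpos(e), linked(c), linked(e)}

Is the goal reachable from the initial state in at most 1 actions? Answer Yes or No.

No

1. push(e)  →  {at(b), at(c), at(e), holds(e), inpos(d), inpos(e), linked(b), linked(c)}
2. free(e)  →  {at(b), at(c), at(e), inpos(d), inpos(e), linked(b), linked(c), linked(e)}
optimal plan length = 2; 2 > 1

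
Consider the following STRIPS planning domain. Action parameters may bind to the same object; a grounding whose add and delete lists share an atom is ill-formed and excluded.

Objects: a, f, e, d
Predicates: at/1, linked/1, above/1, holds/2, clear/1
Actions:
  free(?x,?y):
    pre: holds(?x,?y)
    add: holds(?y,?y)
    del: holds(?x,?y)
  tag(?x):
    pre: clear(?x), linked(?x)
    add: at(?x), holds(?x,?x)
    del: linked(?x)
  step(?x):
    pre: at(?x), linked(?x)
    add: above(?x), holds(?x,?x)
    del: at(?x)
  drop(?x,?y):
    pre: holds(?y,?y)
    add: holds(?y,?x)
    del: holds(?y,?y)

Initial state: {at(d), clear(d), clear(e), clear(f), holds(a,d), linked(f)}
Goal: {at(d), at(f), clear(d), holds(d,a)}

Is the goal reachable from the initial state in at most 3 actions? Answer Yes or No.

1. free(a,d)  →  {at(d), clear(d), clear(e), clear(f), holds(d,d), linked(f)}
2. tag(f)  →  {at(d), at(f), clear(d), clear(e), clear(f), holds(d,d), holds(f,f)}
3. drop(a,d)  →  {at(d), at(f), clear(d), clear(e), clear(f), holds(d,a), holds(f,f)}
optimal plan length = 3; 3 ≤ 3

Yes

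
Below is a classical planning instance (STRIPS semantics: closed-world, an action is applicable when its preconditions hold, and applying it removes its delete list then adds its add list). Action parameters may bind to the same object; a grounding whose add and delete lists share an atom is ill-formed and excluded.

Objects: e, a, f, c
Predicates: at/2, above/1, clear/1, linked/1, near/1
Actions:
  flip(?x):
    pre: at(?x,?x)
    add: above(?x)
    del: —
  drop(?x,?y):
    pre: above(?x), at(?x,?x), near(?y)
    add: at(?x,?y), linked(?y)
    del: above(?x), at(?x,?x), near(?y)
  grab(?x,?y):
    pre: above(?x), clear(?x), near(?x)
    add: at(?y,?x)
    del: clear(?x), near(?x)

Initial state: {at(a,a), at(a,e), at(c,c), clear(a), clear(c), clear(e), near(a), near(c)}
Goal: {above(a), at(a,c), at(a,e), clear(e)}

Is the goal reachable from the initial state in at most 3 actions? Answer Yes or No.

1. flip(a)  →  {above(a), at(a,a), at(a,e), at(c,c), clear(a), clear(c), clear(e), near(a), near(c)}
2. flip(c)  →  {above(a), above(c), at(a,a), at(a,e), at(c,c), clear(a), clear(c), clear(e), near(a), near(c)}
3. grab(c,a)  →  {above(a), above(c), at(a,a), at(a,c), at(a,e), at(c,c), clear(a), clear(e), near(a)}
optimal plan length = 3; 3 ≤ 3

Yes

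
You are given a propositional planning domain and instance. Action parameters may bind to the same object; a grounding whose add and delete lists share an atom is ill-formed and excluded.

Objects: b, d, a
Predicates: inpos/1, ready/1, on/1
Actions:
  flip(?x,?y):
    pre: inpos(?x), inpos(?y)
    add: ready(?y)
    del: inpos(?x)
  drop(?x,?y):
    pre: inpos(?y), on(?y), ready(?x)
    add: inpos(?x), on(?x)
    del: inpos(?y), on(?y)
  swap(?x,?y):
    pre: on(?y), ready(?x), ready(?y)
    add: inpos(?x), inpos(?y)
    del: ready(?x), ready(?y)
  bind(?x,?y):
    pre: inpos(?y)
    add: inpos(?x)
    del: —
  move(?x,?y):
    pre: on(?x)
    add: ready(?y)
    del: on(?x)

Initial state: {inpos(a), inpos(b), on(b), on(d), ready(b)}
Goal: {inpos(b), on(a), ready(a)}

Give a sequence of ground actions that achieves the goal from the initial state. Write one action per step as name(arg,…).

flip(a,a); drop(a,b); bind(b,a)

1. flip(a,a)  →  {inpos(b), on(b), on(d), ready(a), ready(b)}
2. drop(a,b)  →  {inpos(a), on(a), on(d), ready(a), ready(b)}
3. bind(b,a)  →  {inpos(a), inpos(b), on(a), on(d), ready(a), ready(b)}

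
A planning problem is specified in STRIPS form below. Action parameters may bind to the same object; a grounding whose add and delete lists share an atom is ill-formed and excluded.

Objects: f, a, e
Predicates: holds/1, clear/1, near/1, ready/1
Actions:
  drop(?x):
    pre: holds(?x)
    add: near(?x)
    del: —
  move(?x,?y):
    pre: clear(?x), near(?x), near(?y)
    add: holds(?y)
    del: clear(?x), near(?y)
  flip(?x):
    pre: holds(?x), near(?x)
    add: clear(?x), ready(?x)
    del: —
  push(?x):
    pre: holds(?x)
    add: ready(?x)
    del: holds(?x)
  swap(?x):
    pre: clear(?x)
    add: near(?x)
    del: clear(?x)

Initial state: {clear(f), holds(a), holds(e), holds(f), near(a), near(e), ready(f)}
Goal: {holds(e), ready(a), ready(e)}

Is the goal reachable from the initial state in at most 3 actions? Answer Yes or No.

1. flip(a)  →  {clear(a), clear(f), holds(a), holds(e), holds(f), near(a), near(e), ready(a), ready(f)}
2. flip(e)  →  {clear(a), clear(e), clear(f), holds(a), holds(e), holds(f), near(a), near(e), ready(a), ready(e), ready(f)}
optimal plan length = 2; 2 ≤ 3

Yes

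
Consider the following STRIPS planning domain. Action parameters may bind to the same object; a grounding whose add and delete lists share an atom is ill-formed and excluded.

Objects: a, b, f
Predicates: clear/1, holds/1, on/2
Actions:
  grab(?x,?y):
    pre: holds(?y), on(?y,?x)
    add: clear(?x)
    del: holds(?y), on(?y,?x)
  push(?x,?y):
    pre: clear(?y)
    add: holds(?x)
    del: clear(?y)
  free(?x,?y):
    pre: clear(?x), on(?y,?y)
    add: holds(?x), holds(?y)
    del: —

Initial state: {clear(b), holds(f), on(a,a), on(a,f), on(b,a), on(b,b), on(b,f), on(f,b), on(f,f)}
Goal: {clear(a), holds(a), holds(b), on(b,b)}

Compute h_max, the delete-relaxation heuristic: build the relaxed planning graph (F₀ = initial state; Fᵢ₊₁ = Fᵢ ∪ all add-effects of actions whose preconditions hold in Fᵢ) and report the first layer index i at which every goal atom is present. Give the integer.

F0 = init (9 atoms)
F1 = F0 ∪ {clear(f), holds(a), holds(b)}  (12 atoms)
F2 = F1 ∪ {clear(a)}  (13 atoms)
goal ⊆ F2  ⇒  h_max = 2

2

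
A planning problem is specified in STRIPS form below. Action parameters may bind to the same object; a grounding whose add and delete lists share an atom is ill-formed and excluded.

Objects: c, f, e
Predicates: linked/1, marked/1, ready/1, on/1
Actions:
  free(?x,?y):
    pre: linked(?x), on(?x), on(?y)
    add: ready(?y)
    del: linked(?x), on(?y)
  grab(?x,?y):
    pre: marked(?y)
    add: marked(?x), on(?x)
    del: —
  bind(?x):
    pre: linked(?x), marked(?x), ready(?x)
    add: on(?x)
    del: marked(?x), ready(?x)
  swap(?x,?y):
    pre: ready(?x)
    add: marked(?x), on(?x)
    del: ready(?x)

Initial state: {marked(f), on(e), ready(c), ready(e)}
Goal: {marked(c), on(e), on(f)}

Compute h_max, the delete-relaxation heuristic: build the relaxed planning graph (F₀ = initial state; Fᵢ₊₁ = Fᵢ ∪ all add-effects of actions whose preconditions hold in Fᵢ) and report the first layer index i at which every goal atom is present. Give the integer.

1

F0 = init (4 atoms)
F1 = F0 ∪ {marked(c), marked(e), on(c), on(f)}  (8 atoms)
goal ⊆ F1  ⇒  h_max = 1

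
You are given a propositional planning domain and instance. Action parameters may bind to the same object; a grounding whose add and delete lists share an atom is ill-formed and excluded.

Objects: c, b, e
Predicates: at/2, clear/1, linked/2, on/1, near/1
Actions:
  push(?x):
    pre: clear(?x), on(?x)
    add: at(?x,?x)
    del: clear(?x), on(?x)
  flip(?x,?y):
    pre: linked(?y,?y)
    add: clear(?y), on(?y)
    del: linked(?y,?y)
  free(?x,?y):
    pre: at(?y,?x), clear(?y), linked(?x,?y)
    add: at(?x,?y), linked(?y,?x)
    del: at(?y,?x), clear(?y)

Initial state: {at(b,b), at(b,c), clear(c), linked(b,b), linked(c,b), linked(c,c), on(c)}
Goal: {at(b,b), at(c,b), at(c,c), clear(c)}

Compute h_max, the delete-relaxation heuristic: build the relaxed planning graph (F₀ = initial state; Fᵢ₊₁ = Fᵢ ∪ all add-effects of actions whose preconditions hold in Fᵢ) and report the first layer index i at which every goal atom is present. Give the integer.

2

F0 = init (7 atoms)
F1 = F0 ∪ {at(c,c), clear(b), on(b)}  (10 atoms)
F2 = F1 ∪ {at(c,b), linked(b,c)}  (12 atoms)
goal ⊆ F2  ⇒  h_max = 2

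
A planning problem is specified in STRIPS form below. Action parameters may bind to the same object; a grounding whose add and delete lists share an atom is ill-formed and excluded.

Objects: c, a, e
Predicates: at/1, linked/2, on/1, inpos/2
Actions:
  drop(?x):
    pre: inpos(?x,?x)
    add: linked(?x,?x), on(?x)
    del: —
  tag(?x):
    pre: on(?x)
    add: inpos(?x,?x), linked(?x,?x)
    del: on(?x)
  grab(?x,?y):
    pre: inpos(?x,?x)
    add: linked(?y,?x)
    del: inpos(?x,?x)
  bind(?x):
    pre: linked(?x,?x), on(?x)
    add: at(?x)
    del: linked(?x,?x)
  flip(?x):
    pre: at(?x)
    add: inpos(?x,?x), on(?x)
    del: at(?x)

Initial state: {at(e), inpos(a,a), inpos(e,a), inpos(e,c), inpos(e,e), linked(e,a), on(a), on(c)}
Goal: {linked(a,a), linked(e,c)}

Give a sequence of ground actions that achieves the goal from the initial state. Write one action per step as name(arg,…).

drop(a); tag(c); grab(c,e)

1. drop(a)  →  {at(e), inpos(a,a), inpos(e,a), inpos(e,c), inpos(e,e), linked(a,a), linked(e,a), on(a), on(c)}
2. tag(c)  →  {at(e), inpos(a,a), inpos(c,c), inpos(e,a), inpos(e,c), inpos(e,e), linked(a,a), linked(c,c), linked(e,a), on(a)}
3. grab(c,e)  →  {at(e), inpos(a,a), inpos(e,a), inpos(e,c), inpos(e,e), linked(a,a), linked(c,c), linked(e,a), linked(e,c), on(a)}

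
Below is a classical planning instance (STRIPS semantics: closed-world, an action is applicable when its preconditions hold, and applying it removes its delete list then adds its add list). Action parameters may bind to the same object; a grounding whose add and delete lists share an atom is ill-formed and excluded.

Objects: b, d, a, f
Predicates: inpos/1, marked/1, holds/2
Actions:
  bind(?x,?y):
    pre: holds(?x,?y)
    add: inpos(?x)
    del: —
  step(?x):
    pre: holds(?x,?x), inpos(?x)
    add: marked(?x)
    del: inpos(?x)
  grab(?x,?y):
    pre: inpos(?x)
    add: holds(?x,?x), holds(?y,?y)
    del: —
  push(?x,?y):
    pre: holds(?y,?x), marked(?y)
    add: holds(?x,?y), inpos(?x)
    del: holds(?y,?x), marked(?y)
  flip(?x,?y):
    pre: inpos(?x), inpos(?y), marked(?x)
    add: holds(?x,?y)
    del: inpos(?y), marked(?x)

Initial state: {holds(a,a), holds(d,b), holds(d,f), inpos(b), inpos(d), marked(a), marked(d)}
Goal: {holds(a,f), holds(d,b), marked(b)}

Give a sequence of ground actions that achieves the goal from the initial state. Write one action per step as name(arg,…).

1. bind(a,a)  →  {holds(a,a), holds(d,b), holds(d,f), inpos(a), inpos(b), inpos(d), marked(a), marked(d)}
2. grab(b,b)  →  {holds(a,a), holds(b,b), holds(d,b), holds(d,f), inpos(a), inpos(b), inpos(d), marked(a), marked(d)}
3. step(b)  →  {holds(a,a), holds(b,b), holds(d,b), holds(d,f), inpos(a), inpos(d), marked(a), marked(b), marked(d)}
4. push(f,d)  →  {holds(a,a), holds(b,b), holds(d,b), holds(f,d), inpos(a), inpos(d), inpos(f), marked(a), marked(b)}
5. flip(a,f)  →  {holds(a,a), holds(a,f), holds(b,b), holds(d,b), holds(f,d), inpos(a), inpos(d), marked(b)}

bind(a,a); grab(b,b); step(b); push(f,d); flip(a,f)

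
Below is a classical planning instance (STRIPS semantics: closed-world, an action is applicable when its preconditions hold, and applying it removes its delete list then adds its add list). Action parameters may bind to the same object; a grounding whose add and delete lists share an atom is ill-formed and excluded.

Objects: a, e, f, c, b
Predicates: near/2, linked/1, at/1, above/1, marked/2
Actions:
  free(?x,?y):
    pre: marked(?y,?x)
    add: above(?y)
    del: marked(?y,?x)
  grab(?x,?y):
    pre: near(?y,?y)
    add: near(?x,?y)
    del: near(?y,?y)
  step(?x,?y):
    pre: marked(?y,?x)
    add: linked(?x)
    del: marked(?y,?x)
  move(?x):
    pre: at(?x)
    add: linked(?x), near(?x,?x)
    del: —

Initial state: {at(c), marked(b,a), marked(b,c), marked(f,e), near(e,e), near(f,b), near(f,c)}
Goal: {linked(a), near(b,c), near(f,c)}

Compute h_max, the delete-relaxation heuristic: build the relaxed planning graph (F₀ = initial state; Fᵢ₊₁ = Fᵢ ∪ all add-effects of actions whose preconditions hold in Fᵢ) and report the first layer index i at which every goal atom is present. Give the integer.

2

F0 = init (7 atoms)
F1 = F0 ∪ {above(b), above(f), linked(a), linked(c), linked(e), near(a,e), near(b,e), near(c,c), near(c,e), near(f,e)}  (17 atoms)
F2 = F1 ∪ {near(a,c), near(b,c), near(e,c)}  (20 atoms)
goal ⊆ F2  ⇒  h_max = 2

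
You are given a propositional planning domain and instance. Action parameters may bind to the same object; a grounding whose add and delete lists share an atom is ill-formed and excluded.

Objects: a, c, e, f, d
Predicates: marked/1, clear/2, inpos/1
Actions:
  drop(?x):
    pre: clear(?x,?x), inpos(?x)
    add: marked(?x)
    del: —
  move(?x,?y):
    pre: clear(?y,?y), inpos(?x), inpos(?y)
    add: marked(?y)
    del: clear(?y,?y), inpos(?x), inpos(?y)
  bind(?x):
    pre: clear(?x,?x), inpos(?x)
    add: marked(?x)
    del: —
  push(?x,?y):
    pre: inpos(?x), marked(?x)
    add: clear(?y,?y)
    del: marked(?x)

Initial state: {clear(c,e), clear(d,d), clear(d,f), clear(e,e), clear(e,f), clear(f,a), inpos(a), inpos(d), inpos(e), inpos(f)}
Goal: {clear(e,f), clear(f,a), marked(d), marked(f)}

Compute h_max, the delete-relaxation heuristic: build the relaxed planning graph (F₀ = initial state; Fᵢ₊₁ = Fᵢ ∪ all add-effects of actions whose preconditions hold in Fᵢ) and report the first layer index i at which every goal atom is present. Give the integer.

3

F0 = init (10 atoms)
F1 = F0 ∪ {marked(d), marked(e)}  (12 atoms)
F2 = F1 ∪ {clear(a,a), clear(c,c), clear(f,f)}  (15 atoms)
F3 = F2 ∪ {marked(a), marked(f)}  (17 atoms)
goal ⊆ F3  ⇒  h_max = 3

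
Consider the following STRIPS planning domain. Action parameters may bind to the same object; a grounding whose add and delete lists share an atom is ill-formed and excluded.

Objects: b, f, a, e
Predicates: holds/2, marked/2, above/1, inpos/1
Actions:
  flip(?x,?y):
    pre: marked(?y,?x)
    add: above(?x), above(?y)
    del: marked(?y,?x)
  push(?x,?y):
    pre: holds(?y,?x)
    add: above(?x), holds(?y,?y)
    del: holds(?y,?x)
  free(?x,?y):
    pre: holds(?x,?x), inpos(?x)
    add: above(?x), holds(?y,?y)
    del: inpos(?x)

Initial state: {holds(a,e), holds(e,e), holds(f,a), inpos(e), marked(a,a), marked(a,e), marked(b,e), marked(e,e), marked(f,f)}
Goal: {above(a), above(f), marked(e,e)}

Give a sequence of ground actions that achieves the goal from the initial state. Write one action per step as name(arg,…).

flip(f,f); flip(a,a)

1. flip(f,f)  →  {above(f), holds(a,e), holds(e,e), holds(f,a), inpos(e), marked(a,a), marked(a,e), marked(b,e), marked(e,e)}
2. flip(a,a)  →  {above(a), above(f), holds(a,e), holds(e,e), holds(f,a), inpos(e), marked(a,e), marked(b,e), marked(e,e)}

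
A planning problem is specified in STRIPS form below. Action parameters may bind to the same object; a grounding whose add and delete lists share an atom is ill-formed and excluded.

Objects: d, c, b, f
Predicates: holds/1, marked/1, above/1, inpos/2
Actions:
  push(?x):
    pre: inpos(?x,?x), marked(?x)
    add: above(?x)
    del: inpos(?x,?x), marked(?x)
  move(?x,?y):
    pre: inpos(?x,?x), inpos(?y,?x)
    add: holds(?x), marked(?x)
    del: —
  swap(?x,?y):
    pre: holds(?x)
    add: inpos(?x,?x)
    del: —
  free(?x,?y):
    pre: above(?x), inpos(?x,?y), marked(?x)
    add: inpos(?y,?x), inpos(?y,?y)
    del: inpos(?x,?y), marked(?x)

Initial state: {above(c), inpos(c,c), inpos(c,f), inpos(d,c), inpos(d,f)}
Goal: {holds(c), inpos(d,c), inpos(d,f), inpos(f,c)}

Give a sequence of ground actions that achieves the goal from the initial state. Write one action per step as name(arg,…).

move(c,d); free(c,f)

1. move(c,d)  →  {above(c), holds(c), inpos(c,c), inpos(c,f), inpos(d,c), inpos(d,f), marked(c)}
2. free(c,f)  →  {above(c), holds(c), inpos(c,c), inpos(d,c), inpos(d,f), inpos(f,c), inpos(f,f)}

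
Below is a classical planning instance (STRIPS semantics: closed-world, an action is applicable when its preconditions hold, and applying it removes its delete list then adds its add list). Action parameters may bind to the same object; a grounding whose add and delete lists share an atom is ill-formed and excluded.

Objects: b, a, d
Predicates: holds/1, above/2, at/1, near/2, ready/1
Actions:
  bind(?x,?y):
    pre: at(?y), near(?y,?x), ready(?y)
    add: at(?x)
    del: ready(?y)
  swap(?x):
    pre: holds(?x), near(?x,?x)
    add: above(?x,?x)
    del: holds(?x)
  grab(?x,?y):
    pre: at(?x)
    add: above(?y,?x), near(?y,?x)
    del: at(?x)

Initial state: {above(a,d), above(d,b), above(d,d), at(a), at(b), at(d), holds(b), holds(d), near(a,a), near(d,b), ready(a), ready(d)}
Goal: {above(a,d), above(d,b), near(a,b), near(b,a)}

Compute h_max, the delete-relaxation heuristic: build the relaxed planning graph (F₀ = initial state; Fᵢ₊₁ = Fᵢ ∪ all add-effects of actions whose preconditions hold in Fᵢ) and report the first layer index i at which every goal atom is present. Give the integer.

1

F0 = init (12 atoms)
F1 = F0 ∪ {above(a,a), above(a,b), above(b,a), above(b,b), above(b,d), above(d,a), near(a,b), near(a,d), near(b,a), near(b,b), near(b,d), near(d,a), near(d,d)}  (25 atoms)
goal ⊆ F1  ⇒  h_max = 1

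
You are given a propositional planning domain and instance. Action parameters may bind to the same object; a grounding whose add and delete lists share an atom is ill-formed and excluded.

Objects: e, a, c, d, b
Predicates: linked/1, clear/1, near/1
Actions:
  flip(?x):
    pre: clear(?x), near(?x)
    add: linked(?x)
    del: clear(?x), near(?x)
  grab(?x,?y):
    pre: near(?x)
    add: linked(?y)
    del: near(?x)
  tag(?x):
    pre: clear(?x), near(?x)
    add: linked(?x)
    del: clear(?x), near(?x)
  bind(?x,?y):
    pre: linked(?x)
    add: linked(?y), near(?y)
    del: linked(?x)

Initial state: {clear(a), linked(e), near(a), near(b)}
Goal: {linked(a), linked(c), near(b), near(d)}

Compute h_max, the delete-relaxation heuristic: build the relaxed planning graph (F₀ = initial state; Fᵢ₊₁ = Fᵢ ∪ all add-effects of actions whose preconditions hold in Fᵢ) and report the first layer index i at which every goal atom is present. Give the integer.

1

F0 = init (4 atoms)
F1 = F0 ∪ {linked(a), linked(b), linked(c), linked(d), near(c), near(d)}  (10 atoms)
goal ⊆ F1  ⇒  h_max = 1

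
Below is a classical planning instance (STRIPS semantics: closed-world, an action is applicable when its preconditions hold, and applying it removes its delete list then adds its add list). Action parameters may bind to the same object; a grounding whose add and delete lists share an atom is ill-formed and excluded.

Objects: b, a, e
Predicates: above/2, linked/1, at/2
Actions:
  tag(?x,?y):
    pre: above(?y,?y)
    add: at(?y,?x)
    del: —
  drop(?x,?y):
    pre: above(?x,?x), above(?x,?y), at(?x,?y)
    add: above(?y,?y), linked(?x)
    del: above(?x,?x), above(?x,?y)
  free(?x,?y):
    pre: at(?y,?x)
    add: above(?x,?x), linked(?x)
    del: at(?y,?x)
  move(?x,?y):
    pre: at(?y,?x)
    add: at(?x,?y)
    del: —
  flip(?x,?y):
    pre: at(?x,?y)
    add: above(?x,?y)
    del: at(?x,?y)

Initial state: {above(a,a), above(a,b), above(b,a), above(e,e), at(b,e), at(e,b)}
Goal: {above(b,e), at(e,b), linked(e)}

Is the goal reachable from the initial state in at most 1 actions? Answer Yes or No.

1. tag(e,a)  →  {above(a,a), above(a,b), above(b,a), above(e,e), at(a,e), at(b,e), at(e,b)}
2. free(e,a)  →  {above(a,a), above(a,b), above(b,a), above(e,e), at(b,e), at(e,b), linked(e)}
3. flip(b,e)  →  {above(a,a), above(a,b), above(b,a), above(b,e), above(e,e), at(e,b), linked(e)}
optimal plan length = 3; 3 > 1

No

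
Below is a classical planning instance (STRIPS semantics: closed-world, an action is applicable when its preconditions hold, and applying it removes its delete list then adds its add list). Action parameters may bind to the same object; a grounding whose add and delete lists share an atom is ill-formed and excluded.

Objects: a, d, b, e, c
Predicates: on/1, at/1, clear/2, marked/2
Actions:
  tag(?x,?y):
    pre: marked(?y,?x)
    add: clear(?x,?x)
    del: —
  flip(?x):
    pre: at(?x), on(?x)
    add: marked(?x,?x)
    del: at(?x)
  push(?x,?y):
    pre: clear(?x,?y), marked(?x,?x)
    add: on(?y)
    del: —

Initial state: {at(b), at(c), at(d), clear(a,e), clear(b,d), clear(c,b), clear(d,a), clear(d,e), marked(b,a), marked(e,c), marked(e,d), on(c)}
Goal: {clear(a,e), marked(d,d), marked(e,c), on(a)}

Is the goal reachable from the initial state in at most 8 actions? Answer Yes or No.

1. flip(c)  →  {at(b), at(d), clear(a,e), clear(b,d), clear(c,b), clear(d,a), clear(d,e), marked(b,a), marked(c,c), marked(e,c), marked(e,d), on(c)}
2. push(c,b)  →  {at(b), at(d), clear(a,e), clear(b,d), clear(c,b), clear(d,a), clear(d,e), marked(b,a), marked(c,c), marked(e,c), marked(e,d), on(b), on(c)}
3. flip(b)  →  {at(d), clear(a,e), clear(b,d), clear(c,b), clear(d,a), clear(d,e), marked(b,a), marked(b,b), marked(c,c), marked(e,c), marked(e,d), on(b), on(c)}
4. push(b,d)  →  {at(d), clear(a,e), clear(b,d), clear(c,b), clear(d,a), clear(d,e), marked(b,a), marked(b,b), marked(c,c), marked(e,c), marked(e,d), on(b), on(c), on(d)}
5. flip(d)  →  {clear(a,e), clear(b,d), clear(c,b), clear(d,a), clear(d,e), marked(b,a), marked(b,b), marked(c,c), marked(d,d), marked(e,c), marked(e,d), on(b), on(c), on(d)}
6. push(d,a)  →  {clear(a,e), clear(b,d), clear(c,b), clear(d,a), clear(d,e), marked(b,a), marked(b,b), marked(c,c), marked(d,d), marked(e,c), marked(e,d), on(a), on(b), on(c), on(d)}
optimal plan length = 6; 6 ≤ 8

Yes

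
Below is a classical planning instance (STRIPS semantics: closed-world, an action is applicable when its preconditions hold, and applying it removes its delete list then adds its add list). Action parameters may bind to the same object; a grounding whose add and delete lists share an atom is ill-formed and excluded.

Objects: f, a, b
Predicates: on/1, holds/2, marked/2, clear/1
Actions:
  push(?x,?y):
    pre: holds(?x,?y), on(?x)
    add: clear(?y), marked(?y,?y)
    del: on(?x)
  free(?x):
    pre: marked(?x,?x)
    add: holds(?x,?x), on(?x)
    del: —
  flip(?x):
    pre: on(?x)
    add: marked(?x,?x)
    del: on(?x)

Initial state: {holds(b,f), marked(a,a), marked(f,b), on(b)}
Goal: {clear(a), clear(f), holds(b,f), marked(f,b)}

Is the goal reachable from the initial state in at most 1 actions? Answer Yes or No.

No

1. push(b,f)  →  {clear(f), holds(b,f), marked(a,a), marked(f,b), marked(f,f)}
2. free(a)  →  {clear(f), holds(a,a), holds(b,f), marked(a,a), marked(f,b), marked(f,f), on(a)}
3. push(a,a)  →  {clear(a), clear(f), holds(a,a), holds(b,f), marked(a,a), marked(f,b), marked(f,f)}
optimal plan length = 3; 3 > 1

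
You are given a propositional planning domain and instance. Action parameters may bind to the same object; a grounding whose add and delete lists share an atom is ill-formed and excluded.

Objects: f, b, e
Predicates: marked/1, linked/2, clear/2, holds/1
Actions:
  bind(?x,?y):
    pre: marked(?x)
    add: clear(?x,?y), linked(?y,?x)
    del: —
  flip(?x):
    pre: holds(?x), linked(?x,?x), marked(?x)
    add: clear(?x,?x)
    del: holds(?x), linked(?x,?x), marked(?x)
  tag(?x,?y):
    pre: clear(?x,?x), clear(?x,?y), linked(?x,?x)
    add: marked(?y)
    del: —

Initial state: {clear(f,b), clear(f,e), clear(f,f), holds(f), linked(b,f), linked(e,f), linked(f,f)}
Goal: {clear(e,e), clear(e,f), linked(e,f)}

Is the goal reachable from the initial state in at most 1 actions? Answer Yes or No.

1. tag(f,e)  →  {clear(f,b), clear(f,e), clear(f,f), holds(f), linked(b,f), linked(e,f), linked(f,f), marked(e)}
2. bind(e,f)  →  {clear(e,f), clear(f,b), clear(f,e), clear(f,f), holds(f), linked(b,f), linked(e,f), linked(f,e), linked(f,f), marked(e)}
3. bind(e,e)  →  {clear(e,e), clear(e,f), clear(f,b), clear(f,e), clear(f,f), holds(f), linked(b,f), linked(e,e), linked(e,f), linked(f,e), linked(f,f), marked(e)}
optimal plan length = 3; 3 > 1

No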